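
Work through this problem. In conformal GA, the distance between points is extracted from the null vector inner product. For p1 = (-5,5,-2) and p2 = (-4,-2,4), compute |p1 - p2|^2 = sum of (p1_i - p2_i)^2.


p1 - p2 = (-1, 7, -6)
|p1 - p2|^2 = (-1)^2 + 7^2 + (-6)^2
= 1 + 49 + 36
= 86


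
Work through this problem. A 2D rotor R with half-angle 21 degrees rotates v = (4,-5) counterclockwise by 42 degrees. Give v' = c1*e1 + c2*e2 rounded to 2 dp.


Rotor R = cos(21deg) - sin(21deg)*e12
Rotation angle theta = 2 * 21 = 42 degrees
v' = R*v*~R rotates v by theta.
cos(42deg) = 0.7431, sin(42deg) = 0.6691
v'_1 = 4*cos(42deg) - (-5)*sin(42deg)
= 4*0.7431 - (-5)*0.6691
= 6.32
v'_2 = 4*sin(42deg) + (-5)*cos(42deg)
= 4*0.6691 + (-5)*0.7431
= -1.04
v' = 6.32*e1 - 1.04*e2


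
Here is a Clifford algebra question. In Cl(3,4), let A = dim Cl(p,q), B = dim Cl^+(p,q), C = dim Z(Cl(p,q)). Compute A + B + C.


n = 3 + 4 = 7
Total dim = 2^7 = 128
Even subalgebra dim = 2^6 = 64
n is odd, so center dim = 2
Sum = 128 + 64 + 2 = 194


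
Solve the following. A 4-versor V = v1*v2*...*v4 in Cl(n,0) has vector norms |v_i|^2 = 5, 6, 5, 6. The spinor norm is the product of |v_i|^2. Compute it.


Spinor norm N(V) = |v1|^2 * |v2|^2 * ... * |v4|^2
= 5 * 6 * 5 * 6
Running product: 5, 30, 150, 900
N(V) = 900


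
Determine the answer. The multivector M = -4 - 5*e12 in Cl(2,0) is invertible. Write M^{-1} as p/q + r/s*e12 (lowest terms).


M = -4 - 5*e12, where e12^2 = -1.
Since M commutes with its reverse ~M = a - b*e12, M * ~M = a^2 - b^2*e12^2 = a^2 + b^2.
So M^{-1} = ~M / (a^2 + b^2) = (a - b*e12)/(a^2 + b^2).
a^2 + b^2 = 16 + 25 = 41
Scalar part = -4/41 = -4/41
Bivector coeff = 5/41 = 5/41
M^{-1} = -4/41 + 5/41*e12


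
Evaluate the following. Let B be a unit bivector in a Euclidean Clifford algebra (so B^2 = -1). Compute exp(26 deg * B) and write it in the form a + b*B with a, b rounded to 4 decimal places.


For a unit bivector B with B^2 = -1, the exponential series gives
e^(theta*B) = cos(theta) + sin(theta)*B (the GA analogue of Euler's formula).
theta = 26 degrees = 0.453786 rad
cos(26 deg) = 0.8988
sin(26 deg) = 0.4384
exp(theta*B) = 0.8988 + 0.4384*B


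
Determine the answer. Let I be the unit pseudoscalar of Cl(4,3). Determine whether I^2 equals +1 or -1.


The pseudoscalar I = e1...e_n (product of all n generators) of Cl(p,q) satisfies I^2 = (-1)^(q + n(n-1)/2).
p = 4, q = 3, n = p + q = 7
n(n-1)/2 = 7 * 6 / 2 = 21
Exponent = q + n(n-1)/2 = 3 + 21 = 24
I^2 = (-1)^24 = +1


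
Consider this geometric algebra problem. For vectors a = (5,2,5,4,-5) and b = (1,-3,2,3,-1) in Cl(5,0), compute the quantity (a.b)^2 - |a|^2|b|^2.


a . b = 5*1 + 2*(-3) + 5*2 + 4*3 + (-5)*(-1)
= 5 + (-6) + 10 + 12 + 5 = 26
|a|^2 = 5^2 + 2^2 + 5^2 + 4^2 + (-5)^2 = 95
|b|^2 = 1^2 + (-3)^2 + 2^2 + 3^2 + (-1)^2 = 24
(a.b)^2 = 26^2 = 676
|a|^2 * |b|^2 = 95 * 24 = 2280
Result = 676 - 2280 = -1604


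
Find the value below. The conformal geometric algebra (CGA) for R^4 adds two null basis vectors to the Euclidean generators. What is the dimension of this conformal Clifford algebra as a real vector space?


The conformal model of R^4 uses Cl(5,1): the 4 Euclidean generators plus two extra orthogonal generators e+ (e+^2 = +1) and e- (e-^2 = -1), from which the null vectors e0, einf are built.
Number of generators m = 4 + 2 = 6.
dim Cl(p,q) = 2^m = 2^6 = 64


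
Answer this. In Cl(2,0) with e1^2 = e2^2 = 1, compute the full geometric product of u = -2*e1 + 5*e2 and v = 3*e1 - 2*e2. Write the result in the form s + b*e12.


Expand: (-2*e1 + 5*e2)(3*e1 - 2*e2)
= (-2)*3*e1e1 + (-2)*(-2)*e1e2 + 5*3*e2e1 + 5*(-2)*e2e2
Using e1^2 = e2^2 = 1, e2e1 = -e1e2:
Scalar part s = (-2)*3 + 5*(-2) = -6 + (-10) = -16
Bivector part b = (-2)*(-2) - 5*3 = 4 - 15 = -11
uv = -16 - 11*e12


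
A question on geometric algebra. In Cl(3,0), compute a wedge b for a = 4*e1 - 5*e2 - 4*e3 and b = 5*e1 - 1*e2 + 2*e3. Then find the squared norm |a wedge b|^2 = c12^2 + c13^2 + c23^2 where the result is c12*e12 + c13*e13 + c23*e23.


a wedge b = (a1*b2 - a2*b1)*e12 + (a1*b3 - a3*b1)*e13 + (a2*b3 - a3*b2)*e23
e12 coeff: 4*(-1) - (-5)*5 = -4 - (-25) = 21
e13 coeff: 4*2 - (-4)*5 = 8 - (-20) = 28
e23 coeff: (-5)*2 - (-4)*(-1) = -10 - 4 = -14
|a wedge b|^2 = 21^2 + 28^2 + (-14)^2
= 441 + 784 + 196
= 1421


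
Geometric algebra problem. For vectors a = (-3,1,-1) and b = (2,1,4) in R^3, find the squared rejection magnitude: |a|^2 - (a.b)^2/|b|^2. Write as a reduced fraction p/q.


|a|^2 = (-3)^2 + 1^2 + (-1)^2 = 11
|b|^2 = 2^2 + 1^2 + 4^2 = 21
a . b = (-3)*2 + 1*1 + (-1)*4 = -9
(a.b)^2 = (-9)^2 = 81
|rej|^2 = 11 - 81/21
= (231 - 81)/21
= 150/21
In lowest terms: 50/7


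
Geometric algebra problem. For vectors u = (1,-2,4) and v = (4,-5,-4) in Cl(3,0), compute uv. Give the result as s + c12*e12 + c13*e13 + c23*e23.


In Cl(3,0): e_i^2 = 1, e_ie_j = -e_je_i for i != j.
Scalar part = u . v = 1*4 + (-2)*(-5) + 4*(-4)
= 4 + 10 + (-16) = -2
e12 coeff = 1*(-5) - (-2)*4 = -5 - (-8) = 3
e13 coeff = 1*(-4) - 4*4 = -4 - 16 = -20
e23 coeff = (-2)*(-4) - 4*(-5) = 8 - (-20) = 28
uv = -2 + 3*e12 - 20*e13 + 28*e23


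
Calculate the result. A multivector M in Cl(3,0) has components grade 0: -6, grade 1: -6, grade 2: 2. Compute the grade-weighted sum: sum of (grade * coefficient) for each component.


Grade-weighted sum = sum of grade_k * coefficient_k
0*(-6) = 0
1*(-6) = -6
2*2 = 4
Total = 0 + (-6) + 4 = -2


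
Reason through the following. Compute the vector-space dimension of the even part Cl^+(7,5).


Even subalgebra dimension = 2^(n-1)
n = 7 + 5 = 12
2^(12 - 1) = 2^11 = 2048
Verification: sum of C(12,k) for even k = 1 + 66 + 495 + 924 + 495 + 66 + 1 = 2048
Result = 2048


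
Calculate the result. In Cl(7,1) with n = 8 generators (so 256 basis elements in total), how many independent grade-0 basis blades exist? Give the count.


Number of grade-k basis blades in Cl(p,q) with n = p + q is C(n, k).
n = 7 + 1 = 8
C(8, 0) = 8! / (0! * 8!)
= 40320 / (1 * 40320)
= 1


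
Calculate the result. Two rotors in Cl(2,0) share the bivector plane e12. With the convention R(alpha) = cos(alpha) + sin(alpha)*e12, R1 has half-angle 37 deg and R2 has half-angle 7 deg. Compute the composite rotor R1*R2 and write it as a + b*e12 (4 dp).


Same-plane rotors commute and their half-angles add:
R1*R2 = cos(a1 + a2) + sin(a1 + a2)*e12.
a1 + a2 = 37 + 7 = 44 deg
cos(44 deg) = 0.7193
sin(44 deg) = 0.6947
R1*R2 = 0.7193 + 0.6947*e12


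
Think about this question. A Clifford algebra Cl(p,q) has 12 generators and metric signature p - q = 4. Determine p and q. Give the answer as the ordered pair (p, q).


We need p + q = 12 and p - q = 4.
Adding: 2p = 12 + 4 = 16, so p = 8.
Then q = 12 - 8 = 4.
(p, q) = (8, 4)


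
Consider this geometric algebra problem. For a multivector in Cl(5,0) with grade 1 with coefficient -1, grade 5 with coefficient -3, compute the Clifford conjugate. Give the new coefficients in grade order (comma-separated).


Clifford conjugate sign for grade k: (-1)^(k(k+1)/2)
Grade 1: (-1)^(1*2/2) = (-1)^1 = -1, coeff -1 -> 1
Grade 5: (-1)^(5*6/2) = (-1)^15 = -1, coeff -3 -> 3
Conjugated coefficients: 1, 3


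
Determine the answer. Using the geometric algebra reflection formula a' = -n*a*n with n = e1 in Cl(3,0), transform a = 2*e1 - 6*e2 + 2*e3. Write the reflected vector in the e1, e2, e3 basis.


Reflection formula: a' = -n*a*n, with n = e1 (unit vector, n^2 = 1).
For reflection through hyperplane perp to e1:
The component along e1 flips sign, others stay.
a = (2, -6, 2)
a' = (-2, -6, 2)
a' = -2*e1 - 6*e2 + 2*e3


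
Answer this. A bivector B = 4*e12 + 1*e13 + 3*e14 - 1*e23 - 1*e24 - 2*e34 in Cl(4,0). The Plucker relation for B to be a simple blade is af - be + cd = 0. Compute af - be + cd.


Plucker relation: af - be + cd
a*f = 4*(-2) = -8
b*e = 1*(-1) = -1
c*d = 3*(-1) = -3
af - be + cd = -8 - (-1) + (-3)
= -10


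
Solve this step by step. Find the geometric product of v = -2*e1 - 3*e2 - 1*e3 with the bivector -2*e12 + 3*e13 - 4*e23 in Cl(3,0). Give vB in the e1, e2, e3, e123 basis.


vB has grade-1 (vector) and grade-3 (trivector) parts: vB = (v _| B) + (v ^ B).
Vector part <vB>_1:
  e1: -v2*b12 - v3*b13 = -(-3)*(-2) - (-1)*(3) = -3
  e2: v1*b12 - v3*b23 = (-2)*(-2) - (-1)*(-4) = 0
  e3: v1*b13 + v2*b23 = (-2)*(3) + (-3)*(-4) = 6
Trivector part <vB>_3:
  e123: v1*b23 - v2*b13 + v3*b12 = (-2)*(-4) - (-3)*(3) + (-1)*(-2) = 19
vB = -3*e1 + 0*e2 + 6*e3 + 19*e123


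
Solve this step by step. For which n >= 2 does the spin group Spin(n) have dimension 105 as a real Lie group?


dim Spin(n) = dim so(n) = n(n-1)/2.
Solve n(n-1)/2 = 105, i.e. n^2 - n - 210 = 0.
Discriminant = 1 + 8*105 = 841
n = (1 + sqrt(841))/2 = (1 + 29)/2 = 15


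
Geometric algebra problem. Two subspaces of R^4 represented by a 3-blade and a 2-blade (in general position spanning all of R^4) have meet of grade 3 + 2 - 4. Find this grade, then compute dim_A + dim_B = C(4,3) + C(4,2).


Meet grade = grade(A) + grade(B) - n
= 3 + 2 - 4 = 1
C(4,3) = 4
C(4,2) = 6
dim_A + dim_B = 4 + 6 = 10


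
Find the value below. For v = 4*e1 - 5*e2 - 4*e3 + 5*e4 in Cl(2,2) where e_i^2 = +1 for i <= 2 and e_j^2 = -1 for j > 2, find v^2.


v^2 = sum of c_i^2 * e_i^2
Positive signature terms (e_i^2 = +1): 4^2 + (-5)^2 = 41
Negative signature terms (e_j^2 = -1): (-4)^2 + 5^2 = 41
v^2 = 41 - 41 = 0


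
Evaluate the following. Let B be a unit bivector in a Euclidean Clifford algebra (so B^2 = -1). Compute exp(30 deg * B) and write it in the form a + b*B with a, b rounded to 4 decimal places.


For a unit bivector B with B^2 = -1, the exponential series gives
e^(theta*B) = cos(theta) + sin(theta)*B (the GA analogue of Euler's formula).
theta = 30 degrees = 0.523599 rad
cos(30 deg) = 0.8660
sin(30 deg) = 0.5000
exp(theta*B) = 0.8660 + 0.5000*B


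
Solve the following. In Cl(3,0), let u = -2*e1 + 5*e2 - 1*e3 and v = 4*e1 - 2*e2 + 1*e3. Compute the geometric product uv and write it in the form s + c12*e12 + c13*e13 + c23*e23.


In Cl(3,0): e_i^2 = 1, e_ie_j = -e_je_i for i != j.
Scalar part = u . v = (-2)*4 + 5*(-2) + (-1)*1
= -8 + (-10) + (-1) = -19
e12 coeff = (-2)*(-2) - 5*4 = 4 - 20 = -16
e13 coeff = (-2)*1 - (-1)*4 = -2 - (-4) = 2
e23 coeff = 5*1 - (-1)*(-2) = 5 - 2 = 3
uv = -19 - 16*e12 + 2*e13 + 3*e23


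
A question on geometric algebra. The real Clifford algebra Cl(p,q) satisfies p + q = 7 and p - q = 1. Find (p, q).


We need p + q = 7 and p - q = 1.
Adding: 2p = 7 + 1 = 8, so p = 4.
Then q = 7 - 4 = 3.
(p, q) = (4, 3)


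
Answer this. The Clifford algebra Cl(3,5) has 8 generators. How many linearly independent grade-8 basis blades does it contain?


Number of grade-k basis blades in Cl(p,q) with n = p + q is C(n, k).
n = 3 + 5 = 8
C(8, 8) = 8! / (8! * 0!)
= 40320 / (40320 * 1)
= 1


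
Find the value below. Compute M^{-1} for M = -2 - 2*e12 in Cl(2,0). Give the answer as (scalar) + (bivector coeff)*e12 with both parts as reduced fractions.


M = -2 - 2*e12, where e12^2 = -1.
Since M commutes with its reverse ~M = a - b*e12, M * ~M = a^2 - b^2*e12^2 = a^2 + b^2.
So M^{-1} = ~M / (a^2 + b^2) = (a - b*e12)/(a^2 + b^2).
a^2 + b^2 = 4 + 4 = 8
Scalar part = -2/8 = -1/4
Bivector coeff = 2/8 = 1/4
M^{-1} = -1/4 + 1/4*e12


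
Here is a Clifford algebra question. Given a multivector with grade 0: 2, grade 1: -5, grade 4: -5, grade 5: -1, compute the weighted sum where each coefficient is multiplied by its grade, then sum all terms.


Grade-weighted sum = sum of grade_k * coefficient_k
0*2 = 0
1*(-5) = -5
4*(-5) = -20
5*(-1) = -5
Total = 0 + (-5) + (-20) + (-5) = -30


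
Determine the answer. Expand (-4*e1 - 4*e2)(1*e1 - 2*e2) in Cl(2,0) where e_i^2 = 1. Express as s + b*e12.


Expand: (-4*e1 - 4*e2)(1*e1 - 2*e2)
= (-4)*1*e1e1 + (-4)*(-2)*e1e2 + (-4)*1*e2e1 + (-4)*(-2)*e2e2
Using e1^2 = e2^2 = 1, e2e1 = -e1e2:
Scalar part s = (-4)*1 + (-4)*(-2) = -4 + 8 = 4
Bivector part b = (-4)*(-2) - (-4)*1 = 8 - (-4) = 12
uv = 4 + 12*e12


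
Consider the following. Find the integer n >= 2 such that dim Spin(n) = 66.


dim Spin(n) = dim so(n) = n(n-1)/2.
Solve n(n-1)/2 = 66, i.e. n^2 - n - 132 = 0.
Discriminant = 1 + 8*66 = 529
n = (1 + sqrt(529))/2 = (1 + 23)/2 = 12


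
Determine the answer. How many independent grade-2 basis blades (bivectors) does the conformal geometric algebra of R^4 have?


The conformal model of R^4 uses Cl(5,1) with m = 4 + 2 = 6 generators.
Number of grade-2 blades = C(m, 2) = C(6, 2)
= 6*5/2 = 15


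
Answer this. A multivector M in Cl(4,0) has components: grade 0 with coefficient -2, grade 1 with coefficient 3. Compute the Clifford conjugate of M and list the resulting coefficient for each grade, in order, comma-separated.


Clifford conjugate sign for grade k: (-1)^(k(k+1)/2)
Grade 0: (-1)^(0*1/2) = (-1)^0 = 1, coeff -2 -> -2
Grade 1: (-1)^(1*2/2) = (-1)^1 = -1, coeff 3 -> -3
Conjugated coefficients: -2, -3


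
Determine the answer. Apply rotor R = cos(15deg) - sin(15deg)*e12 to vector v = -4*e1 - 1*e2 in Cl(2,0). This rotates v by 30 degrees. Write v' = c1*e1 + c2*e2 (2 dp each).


Rotor R = cos(15deg) - sin(15deg)*e12
Rotation angle theta = 2 * 15 = 30 degrees
v' = R*v*~R rotates v by theta.
cos(30deg) = 0.8660, sin(30deg) = 0.5000
v'_1 = -4*cos(30deg) - (-1)*sin(30deg)
= -4*0.8660 - (-1)*0.5000
= -2.96
v'_2 = -4*sin(30deg) + (-1)*cos(30deg)
= -4*0.5000 + (-1)*0.8660
= -2.87
v' = -2.96*e1 - 2.87*e2


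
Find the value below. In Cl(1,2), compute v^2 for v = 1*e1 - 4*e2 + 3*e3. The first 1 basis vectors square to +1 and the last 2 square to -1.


v^2 = sum of c_i^2 * e_i^2
Positive signature terms (e_i^2 = +1): 1^2 = 1
Negative signature terms (e_j^2 = -1): (-4)^2 + 3^2 = 25
v^2 = 1 - 25 = -24


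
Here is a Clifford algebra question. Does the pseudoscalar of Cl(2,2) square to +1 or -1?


The pseudoscalar I = e1...e_n (product of all n generators) of Cl(p,q) satisfies I^2 = (-1)^(q + n(n-1)/2).
p = 2, q = 2, n = p + q = 4
n(n-1)/2 = 4 * 3 / 2 = 6
Exponent = q + n(n-1)/2 = 2 + 6 = 8
I^2 = (-1)^8 = +1


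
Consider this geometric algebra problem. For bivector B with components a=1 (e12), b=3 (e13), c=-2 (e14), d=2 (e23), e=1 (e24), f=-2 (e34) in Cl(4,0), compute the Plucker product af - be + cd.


Plucker relation: af - be + cd
a*f = 1*(-2) = -2
b*e = 3*1 = 3
c*d = (-2)*2 = -4
af - be + cd = -2 - 3 + (-4)
= -9


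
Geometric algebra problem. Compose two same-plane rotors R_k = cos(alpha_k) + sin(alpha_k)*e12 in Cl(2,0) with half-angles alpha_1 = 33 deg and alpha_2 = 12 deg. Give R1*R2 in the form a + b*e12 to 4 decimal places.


Same-plane rotors commute and their half-angles add:
R1*R2 = cos(a1 + a2) + sin(a1 + a2)*e12.
a1 + a2 = 33 + 12 = 45 deg
cos(45 deg) = 0.7071
sin(45 deg) = 0.7071
R1*R2 = 0.7071 + 0.7071*e12


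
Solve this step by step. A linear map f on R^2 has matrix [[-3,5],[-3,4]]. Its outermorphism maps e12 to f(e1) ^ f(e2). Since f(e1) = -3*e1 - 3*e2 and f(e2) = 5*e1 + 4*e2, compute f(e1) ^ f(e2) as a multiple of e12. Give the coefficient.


The outermorphism of a linear map f sends e1^e2 to f(e1)^f(e2).
f(e1) = -3*e1 - 3*e2
f(e2) = 5*e1 + 4*e2
f(e1) ^ f(e2) = (-3*e1 - 3*e2) ^ (5*e1 + 4*e2)
= (-3)*4*e12 + (-3)*5*e21
= (-12 - (-15))*e12
= 3*e12
Coefficient = 3


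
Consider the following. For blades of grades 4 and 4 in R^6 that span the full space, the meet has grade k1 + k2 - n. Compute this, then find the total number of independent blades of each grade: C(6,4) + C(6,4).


Meet grade = grade(A) + grade(B) - n
= 4 + 4 - 6 = 2
C(6,4) = 15
C(6,4) = 15
dim_A + dim_B = 15 + 15 = 30


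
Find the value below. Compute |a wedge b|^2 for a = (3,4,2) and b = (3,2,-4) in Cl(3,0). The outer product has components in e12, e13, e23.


a wedge b = (a1*b2 - a2*b1)*e12 + (a1*b3 - a3*b1)*e13 + (a2*b3 - a3*b2)*e23
e12 coeff: 3*2 - 4*3 = 6 - 12 = -6
e13 coeff: 3*(-4) - 2*3 = -12 - 6 = -18
e23 coeff: 4*(-4) - 2*2 = -16 - 4 = -20
|a wedge b|^2 = (-6)^2 + (-18)^2 + (-20)^2
= 36 + 324 + 400
= 760


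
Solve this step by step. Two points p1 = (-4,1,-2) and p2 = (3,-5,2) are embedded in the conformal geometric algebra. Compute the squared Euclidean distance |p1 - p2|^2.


p1 - p2 = (-7, 6, -4)
|p1 - p2|^2 = (-7)^2 + 6^2 + (-4)^2
= 49 + 36 + 16
= 101


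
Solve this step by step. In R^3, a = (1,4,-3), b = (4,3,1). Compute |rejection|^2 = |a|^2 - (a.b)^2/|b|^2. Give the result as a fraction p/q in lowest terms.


|a|^2 = 1^2 + 4^2 + (-3)^2 = 26
|b|^2 = 4^2 + 3^2 + 1^2 = 26
a . b = 1*4 + 4*3 + (-3)*1 = 13
(a.b)^2 = 13^2 = 169
|rej|^2 = 26 - 169/26
= (676 - 169)/26
= 507/26
In lowest terms: 39/2


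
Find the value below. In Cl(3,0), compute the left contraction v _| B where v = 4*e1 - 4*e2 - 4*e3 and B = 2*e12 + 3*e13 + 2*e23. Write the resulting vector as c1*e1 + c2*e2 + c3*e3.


Left contraction v _| B = <vB>_1 (grade-1 part of the geometric product vB).
Using e1_|e12 = e2, e2_|e12 = -e1, e1_|e13 = e3, e3_|e13 = -e1, e2_|e23 = e3, e3_|e23 = -e2:
e1 coeff: -v2*b12 - v3*b13 = -(-4)*(2) - (-4)*(3) = 20
e2 coeff: v1*b12 - v3*b23 = (4)*(2) - (-4)*(2) = 16
e3 coeff: v1*b13 + v2*b23 = (4)*(3) + (-4)*(2) = 4
v _| B = 20*e1 + 16*e2 + 4*e3


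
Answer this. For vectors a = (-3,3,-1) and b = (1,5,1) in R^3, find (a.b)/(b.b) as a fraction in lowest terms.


Projection coefficient = (a . b) / (b . b)
a . b = (-3)*1 + 3*5 + (-1)*1
= -3 + 15 + (-1) = 11
b . b = 1^2 + 5^2 + 1^2
= 1 + 25 + 1 = 27
Coefficient = 11/27
In lowest terms: 11/27


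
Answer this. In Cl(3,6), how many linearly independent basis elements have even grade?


Even subalgebra dimension = 2^(n-1)
n = 3 + 6 = 9
2^(9 - 1) = 2^8 = 256
Verification: sum of C(9,k) for even k = 1 + 36 + 126 + 84 + 9 = 256
Result = 256


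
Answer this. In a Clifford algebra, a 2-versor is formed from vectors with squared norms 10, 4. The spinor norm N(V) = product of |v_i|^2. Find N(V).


Spinor norm N(V) = |v1|^2 * |v2|^2 * ... * |v2|^2
= 10 * 4
Running product: 10, 40
N(V) = 40


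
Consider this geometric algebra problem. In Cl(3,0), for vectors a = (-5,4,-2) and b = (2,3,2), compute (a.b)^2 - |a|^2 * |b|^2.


a . b = (-5)*2 + 4*3 + (-2)*2
= -10 + 12 + (-4) = -2
|a|^2 = (-5)^2 + 4^2 + (-2)^2 = 45
|b|^2 = 2^2 + 3^2 + 2^2 = 17
(a.b)^2 = (-2)^2 = 4
|a|^2 * |b|^2 = 45 * 17 = 765
Result = 4 - 765 = -761


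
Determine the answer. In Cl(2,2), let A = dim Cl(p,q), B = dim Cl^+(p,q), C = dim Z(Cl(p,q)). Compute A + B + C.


n = 2 + 2 = 4
Total dim = 2^4 = 16
Even subalgebra dim = 2^3 = 8
n is even, so center dim = 1
Sum = 16 + 8 + 1 = 25


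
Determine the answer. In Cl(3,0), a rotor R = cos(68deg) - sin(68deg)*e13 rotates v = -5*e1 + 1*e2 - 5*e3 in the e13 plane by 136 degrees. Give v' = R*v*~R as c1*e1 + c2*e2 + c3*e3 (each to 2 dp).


Rotor R = cos(68deg) - sin(68deg)*e13
Rotation angle theta = 2 * 68 = 136 degrees in the e13 plane (e1 -> e3).
The component perpendicular to the plane (e2) is invariant: v'_2 = v2 = 1.00
cos(136deg) = -0.7193, sin(136deg) = 0.6947
v'_1 = v1*cos(theta) - v3*sin(theta) = -5*(-0.7193) - (-5)*0.6947 = 7.07
v'_3 = v1*sin(theta) + v3*cos(theta) = -5*0.6947 + (-5)*(-0.7193) = 0.12
v' = 7.07*e1 + 1.00*e2 + 0.12*e3


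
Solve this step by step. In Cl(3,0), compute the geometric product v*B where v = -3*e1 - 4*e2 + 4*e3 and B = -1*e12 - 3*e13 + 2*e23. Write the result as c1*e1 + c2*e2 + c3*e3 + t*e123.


vB has grade-1 (vector) and grade-3 (trivector) parts: vB = (v _| B) + (v ^ B).
Vector part <vB>_1:
  e1: -v2*b12 - v3*b13 = -(-4)*(-1) - (4)*(-3) = 8
  e2: v1*b12 - v3*b23 = (-3)*(-1) - (4)*(2) = -5
  e3: v1*b13 + v2*b23 = (-3)*(-3) + (-4)*(2) = 1
Trivector part <vB>_3:
  e123: v1*b23 - v2*b13 + v3*b12 = (-3)*(2) - (-4)*(-3) + (4)*(-1) = -22
vB = 8*e1 - 5*e2 + 1*e3 - 22*e123


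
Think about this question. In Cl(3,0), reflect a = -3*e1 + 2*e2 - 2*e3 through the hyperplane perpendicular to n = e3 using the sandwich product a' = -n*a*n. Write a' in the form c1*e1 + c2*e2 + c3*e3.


Reflection formula: a' = -n*a*n, with n = e3 (unit vector, n^2 = 1).
For reflection through hyperplane perp to e3:
The component along e3 flips sign, others stay.
a = (-3, 2, -2)
a' = (-3, 2, 2)
a' = -3*e1 + 2*e2 + 2*e3


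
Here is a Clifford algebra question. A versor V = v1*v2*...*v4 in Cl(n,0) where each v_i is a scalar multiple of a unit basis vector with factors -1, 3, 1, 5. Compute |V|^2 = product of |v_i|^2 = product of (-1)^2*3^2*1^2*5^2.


Each vector v_i has |v_i|^2 = s_i^2
Squared scales: (-1)^2 = 1, 3^2 = 9, 1^2 = 1, 5^2 = 25
|V|^2 = 1 * 9 * 1 * 25
= 225


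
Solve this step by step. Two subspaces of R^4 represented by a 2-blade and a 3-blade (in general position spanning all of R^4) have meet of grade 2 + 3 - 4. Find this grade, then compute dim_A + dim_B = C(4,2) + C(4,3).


Meet grade = grade(A) + grade(B) - n
= 2 + 3 - 4 = 1
C(4,2) = 6
C(4,3) = 4
dim_A + dim_B = 6 + 4 = 10


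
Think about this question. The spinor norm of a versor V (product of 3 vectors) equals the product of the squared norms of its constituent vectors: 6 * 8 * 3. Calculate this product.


Spinor norm N(V) = |v1|^2 * |v2|^2 * ... * |v3|^2
= 6 * 8 * 3
Running product: 6, 48, 144
N(V) = 144


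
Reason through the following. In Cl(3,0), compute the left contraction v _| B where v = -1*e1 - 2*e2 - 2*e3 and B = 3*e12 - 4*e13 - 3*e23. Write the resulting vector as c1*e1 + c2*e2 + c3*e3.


Left contraction v _| B = <vB>_1 (grade-1 part of the geometric product vB).
Using e1_|e12 = e2, e2_|e12 = -e1, e1_|e13 = e3, e3_|e13 = -e1, e2_|e23 = e3, e3_|e23 = -e2:
e1 coeff: -v2*b12 - v3*b13 = -(-2)*(3) - (-2)*(-4) = -2
e2 coeff: v1*b12 - v3*b23 = (-1)*(3) - (-2)*(-3) = -9
e3 coeff: v1*b13 + v2*b23 = (-1)*(-4) + (-2)*(-3) = 10
v _| B = -2*e1 - 9*e2 + 10*e3


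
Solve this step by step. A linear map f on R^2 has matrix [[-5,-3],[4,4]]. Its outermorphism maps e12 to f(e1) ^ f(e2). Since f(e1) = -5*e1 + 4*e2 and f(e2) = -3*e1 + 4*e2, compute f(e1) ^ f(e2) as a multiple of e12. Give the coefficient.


The outermorphism of a linear map f sends e1^e2 to f(e1)^f(e2).
f(e1) = -5*e1 + 4*e2
f(e2) = -3*e1 + 4*e2
f(e1) ^ f(e2) = (-5*e1 + 4*e2) ^ (-3*e1 + 4*e2)
= (-5)*4*e12 + 4*(-3)*e21
= (-20 - (-12))*e12
= -8*e12
Coefficient = -8


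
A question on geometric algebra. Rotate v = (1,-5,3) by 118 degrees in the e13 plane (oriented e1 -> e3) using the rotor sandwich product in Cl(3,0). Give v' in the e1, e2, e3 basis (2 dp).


Rotor R = cos(59deg) - sin(59deg)*e13
Rotation angle theta = 2 * 59 = 118 degrees in the e13 plane (e1 -> e3).
The component perpendicular to the plane (e2) is invariant: v'_2 = v2 = -5.00
cos(118deg) = -0.4695, sin(118deg) = 0.8829
v'_1 = v1*cos(theta) - v3*sin(theta) = 1*(-0.4695) - 3*0.8829 = -3.12
v'_3 = v1*sin(theta) + v3*cos(theta) = 1*0.8829 + 3*(-0.4695) = -0.53
v' = -3.12*e1 - 5.00*e2 - 0.53*e3


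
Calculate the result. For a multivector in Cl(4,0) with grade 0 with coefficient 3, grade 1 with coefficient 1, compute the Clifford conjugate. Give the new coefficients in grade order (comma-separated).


Clifford conjugate sign for grade k: (-1)^(k(k+1)/2)
Grade 0: (-1)^(0*1/2) = (-1)^0 = 1, coeff 3 -> 3
Grade 1: (-1)^(1*2/2) = (-1)^1 = -1, coeff 1 -> -1
Conjugated coefficients: 3, -1


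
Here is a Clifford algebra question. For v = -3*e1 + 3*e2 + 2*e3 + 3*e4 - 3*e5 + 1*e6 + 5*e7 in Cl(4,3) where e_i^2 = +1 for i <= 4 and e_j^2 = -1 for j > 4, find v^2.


v^2 = sum of c_i^2 * e_i^2
Positive signature terms (e_i^2 = +1): (-3)^2 + 3^2 + 2^2 + 3^2 = 31
Negative signature terms (e_j^2 = -1): (-3)^2 + 1^2 + 5^2 = 35
v^2 = 31 - 35 = -4


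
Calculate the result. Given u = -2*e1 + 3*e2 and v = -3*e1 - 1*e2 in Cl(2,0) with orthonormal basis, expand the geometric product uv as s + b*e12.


Expand: (-2*e1 + 3*e2)(-3*e1 - 1*e2)
= (-2)*(-3)*e1e1 + (-2)*(-1)*e1e2 + 3*(-3)*e2e1 + 3*(-1)*e2e2
Using e1^2 = e2^2 = 1, e2e1 = -e1e2:
Scalar part s = (-2)*(-3) + 3*(-1) = 6 + (-3) = 3
Bivector part b = (-2)*(-1) - 3*(-3) = 2 - (-9) = 11
uv = 3 + 11*e12


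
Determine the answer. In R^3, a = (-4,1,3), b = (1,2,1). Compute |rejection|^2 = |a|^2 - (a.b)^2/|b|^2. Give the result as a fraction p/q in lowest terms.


|a|^2 = (-4)^2 + 1^2 + 3^2 = 26
|b|^2 = 1^2 + 2^2 + 1^2 = 6
a . b = (-4)*1 + 1*2 + 3*1 = 1
(a.b)^2 = 1^2 = 1
|rej|^2 = 26 - 1/6
= (156 - 1)/6
= 155/6
In lowest terms: 155/6


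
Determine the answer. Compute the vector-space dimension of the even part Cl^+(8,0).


Even subalgebra dimension = 2^(n-1)
n = 8 + 0 = 8
2^(8 - 1) = 2^7 = 128
Verification: sum of C(8,k) for even k = 1 + 28 + 70 + 28 + 1 = 128
Result = 128


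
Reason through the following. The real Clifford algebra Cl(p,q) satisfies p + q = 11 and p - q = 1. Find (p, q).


We need p + q = 11 and p - q = 1.
Adding: 2p = 11 + 1 = 12, so p = 6.
Then q = 11 - 6 = 5.
(p, q) = (6, 5)


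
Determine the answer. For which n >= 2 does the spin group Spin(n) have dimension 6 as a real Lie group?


dim Spin(n) = dim so(n) = n(n-1)/2.
Solve n(n-1)/2 = 6, i.e. n^2 - n - 12 = 0.
Discriminant = 1 + 8*6 = 49
n = (1 + sqrt(49))/2 = (1 + 7)/2 = 4


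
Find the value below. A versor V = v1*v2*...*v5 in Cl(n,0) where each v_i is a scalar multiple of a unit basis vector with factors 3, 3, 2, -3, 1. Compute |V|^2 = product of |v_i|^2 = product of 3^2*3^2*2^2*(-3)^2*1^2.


Each vector v_i has |v_i|^2 = s_i^2
Squared scales: 3^2 = 9, 3^2 = 9, 2^2 = 4, (-3)^2 = 9, 1^2 = 1
|V|^2 = 9 * 9 * 4 * 9 * 1
= 2916


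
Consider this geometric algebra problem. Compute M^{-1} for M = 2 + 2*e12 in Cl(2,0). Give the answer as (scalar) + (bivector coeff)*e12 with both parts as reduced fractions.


M = 2 + 2*e12, where e12^2 = -1.
Since M commutes with its reverse ~M = a - b*e12, M * ~M = a^2 - b^2*e12^2 = a^2 + b^2.
So M^{-1} = ~M / (a^2 + b^2) = (a - b*e12)/(a^2 + b^2).
a^2 + b^2 = 4 + 4 = 8
Scalar part = 2/8 = 1/4
Bivector coeff = -2/8 = -1/4
M^{-1} = 1/4 - 1/4*e12


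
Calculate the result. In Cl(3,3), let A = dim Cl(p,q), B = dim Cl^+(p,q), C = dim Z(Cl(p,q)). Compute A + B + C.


n = 3 + 3 = 6
Total dim = 2^6 = 64
Even subalgebra dim = 2^5 = 32
n is even, so center dim = 1
Sum = 64 + 32 + 1 = 97


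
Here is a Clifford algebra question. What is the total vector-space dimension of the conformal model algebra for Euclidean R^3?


The conformal model of R^3 uses Cl(4,1): the 3 Euclidean generators plus two extra orthogonal generators e+ (e+^2 = +1) and e- (e-^2 = -1), from which the null vectors e0, einf are built.
Number of generators m = 3 + 2 = 5.
dim Cl(p,q) = 2^m = 2^5 = 32


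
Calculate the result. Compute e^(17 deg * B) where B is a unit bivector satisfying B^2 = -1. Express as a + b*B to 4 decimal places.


For a unit bivector B with B^2 = -1, the exponential series gives
e^(theta*B) = cos(theta) + sin(theta)*B (the GA analogue of Euler's formula).
theta = 17 degrees = 0.296706 rad
cos(17 deg) = 0.9563
sin(17 deg) = 0.2924
exp(theta*B) = 0.9563 + 0.2924*B


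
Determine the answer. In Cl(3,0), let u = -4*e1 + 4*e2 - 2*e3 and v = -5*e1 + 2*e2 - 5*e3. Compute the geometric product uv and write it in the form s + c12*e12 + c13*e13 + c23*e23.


In Cl(3,0): e_i^2 = 1, e_ie_j = -e_je_i for i != j.
Scalar part = u . v = (-4)*(-5) + 4*2 + (-2)*(-5)
= 20 + 8 + 10 = 38
e12 coeff = (-4)*2 - 4*(-5) = -8 - (-20) = 12
e13 coeff = (-4)*(-5) - (-2)*(-5) = 20 - 10 = 10
e23 coeff = 4*(-5) - (-2)*2 = -20 - (-4) = -16
uv = 38 + 12*e12 + 10*e13 - 16*e23


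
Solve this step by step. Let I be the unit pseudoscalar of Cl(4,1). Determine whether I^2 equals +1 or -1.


The pseudoscalar I = e1...e_n (product of all n generators) of Cl(p,q) satisfies I^2 = (-1)^(q + n(n-1)/2).
p = 4, q = 1, n = p + q = 5
n(n-1)/2 = 5 * 4 / 2 = 10
Exponent = q + n(n-1)/2 = 1 + 10 = 11
I^2 = (-1)^11 = -1


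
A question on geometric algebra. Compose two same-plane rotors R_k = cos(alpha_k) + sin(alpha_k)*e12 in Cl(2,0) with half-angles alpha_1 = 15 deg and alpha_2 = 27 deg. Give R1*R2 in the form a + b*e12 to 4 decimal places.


Same-plane rotors commute and their half-angles add:
R1*R2 = cos(a1 + a2) + sin(a1 + a2)*e12.
a1 + a2 = 15 + 27 = 42 deg
cos(42 deg) = 0.7431
sin(42 deg) = 0.6691
R1*R2 = 0.7431 + 0.6691*e12


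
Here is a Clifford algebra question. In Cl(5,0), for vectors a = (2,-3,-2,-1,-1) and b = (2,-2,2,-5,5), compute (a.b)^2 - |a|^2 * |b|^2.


a . b = 2*2 + (-3)*(-2) + (-2)*2 + (-1)*(-5) + (-1)*5
= 4 + 6 + (-4) + 5 + (-5) = 6
|a|^2 = 2^2 + (-3)^2 + (-2)^2 + (-1)^2 + (-1)^2 = 19
|b|^2 = 2^2 + (-2)^2 + 2^2 + (-5)^2 + 5^2 = 62
(a.b)^2 = 6^2 = 36
|a|^2 * |b|^2 = 19 * 62 = 1178
Result = 36 - 1178 = -1142


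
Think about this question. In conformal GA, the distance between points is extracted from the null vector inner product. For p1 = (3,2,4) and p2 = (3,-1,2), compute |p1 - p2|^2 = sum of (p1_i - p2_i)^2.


p1 - p2 = (0, 3, 2)
|p1 - p2|^2 = 0^2 + 3^2 + 2^2
= 0 + 9 + 4
= 13


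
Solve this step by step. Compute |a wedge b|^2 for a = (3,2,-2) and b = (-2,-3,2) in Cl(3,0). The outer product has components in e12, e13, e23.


a wedge b = (a1*b2 - a2*b1)*e12 + (a1*b3 - a3*b1)*e13 + (a2*b3 - a3*b2)*e23
e12 coeff: 3*(-3) - 2*(-2) = -9 - (-4) = -5
e13 coeff: 3*2 - (-2)*(-2) = 6 - 4 = 2
e23 coeff: 2*2 - (-2)*(-3) = 4 - 6 = -2
|a wedge b|^2 = (-5)^2 + 2^2 + (-2)^2
= 25 + 4 + 4
= 33


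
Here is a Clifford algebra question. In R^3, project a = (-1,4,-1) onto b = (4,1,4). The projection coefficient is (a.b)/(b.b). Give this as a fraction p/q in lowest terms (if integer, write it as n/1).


Projection coefficient = (a . b) / (b . b)
a . b = (-1)*4 + 4*1 + (-1)*4
= -4 + 4 + (-4) = -4
b . b = 4^2 + 1^2 + 4^2
= 16 + 1 + 16 = 33
Coefficient = -4/33
In lowest terms: -4/33


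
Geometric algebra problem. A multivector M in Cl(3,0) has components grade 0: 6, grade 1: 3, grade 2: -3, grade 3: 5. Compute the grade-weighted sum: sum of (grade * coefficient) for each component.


Grade-weighted sum = sum of grade_k * coefficient_k
0*6 = 0
1*3 = 3
2*(-3) = -6
3*5 = 15
Total = 0 + 3 + (-6) + 15 = 12


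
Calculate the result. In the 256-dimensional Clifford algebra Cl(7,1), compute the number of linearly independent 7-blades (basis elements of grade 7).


Number of grade-k basis blades in Cl(p,q) with n = p + q is C(n, k).
n = 7 + 1 = 8
C(8, 7) = 8! / (7! * 1!)
= 40320 / (5040 * 1)
= 8


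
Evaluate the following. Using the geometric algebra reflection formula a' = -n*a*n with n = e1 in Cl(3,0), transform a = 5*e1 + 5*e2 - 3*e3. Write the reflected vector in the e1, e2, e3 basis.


Reflection formula: a' = -n*a*n, with n = e1 (unit vector, n^2 = 1).
For reflection through hyperplane perp to e1:
The component along e1 flips sign, others stay.
a = (5, 5, -3)
a' = (-5, 5, -3)
a' = -5*e1 + 5*e2 - 3*e3


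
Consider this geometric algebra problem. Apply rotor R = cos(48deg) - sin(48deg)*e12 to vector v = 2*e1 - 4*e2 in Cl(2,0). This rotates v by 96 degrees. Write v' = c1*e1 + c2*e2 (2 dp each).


Rotor R = cos(48deg) - sin(48deg)*e12
Rotation angle theta = 2 * 48 = 96 degrees
v' = R*v*~R rotates v by theta.
cos(96deg) = -0.1045, sin(96deg) = 0.9945
v'_1 = 2*cos(96deg) - (-4)*sin(96deg)
= 2*(-0.1045) - (-4)*0.9945
= 3.77
v'_2 = 2*sin(96deg) + (-4)*cos(96deg)
= 2*0.9945 + (-4)*(-0.1045)
= 2.41
v' = 3.77*e1 + 2.41*e2


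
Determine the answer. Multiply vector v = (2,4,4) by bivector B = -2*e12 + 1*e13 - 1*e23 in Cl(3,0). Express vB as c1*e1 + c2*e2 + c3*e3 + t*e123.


vB has grade-1 (vector) and grade-3 (trivector) parts: vB = (v _| B) + (v ^ B).
Vector part <vB>_1:
  e1: -v2*b12 - v3*b13 = -(4)*(-2) - (4)*(1) = 4
  e2: v1*b12 - v3*b23 = (2)*(-2) - (4)*(-1) = 0
  e3: v1*b13 + v2*b23 = (2)*(1) + (4)*(-1) = -2
Trivector part <vB>_3:
  e123: v1*b23 - v2*b13 + v3*b12 = (2)*(-1) - (4)*(1) + (4)*(-2) = -14
vB = 4*e1 + 0*e2 - 2*e3 - 14*e123


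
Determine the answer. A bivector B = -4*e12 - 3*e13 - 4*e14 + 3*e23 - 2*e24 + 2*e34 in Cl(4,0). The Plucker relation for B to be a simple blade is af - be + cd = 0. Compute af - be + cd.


Plucker relation: af - be + cd
a*f = (-4)*2 = -8
b*e = (-3)*(-2) = 6
c*d = (-4)*3 = -12
af - be + cd = -8 - 6 + (-12)
= -26


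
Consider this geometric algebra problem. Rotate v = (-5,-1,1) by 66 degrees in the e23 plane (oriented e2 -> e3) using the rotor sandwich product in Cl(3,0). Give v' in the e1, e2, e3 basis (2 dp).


Rotor R = cos(33deg) - sin(33deg)*e23
Rotation angle theta = 2 * 33 = 66 degrees in the e23 plane (e2 -> e3).
The component perpendicular to the plane (e1) is invariant: v'_1 = v1 = -5.00
cos(66deg) = 0.4067, sin(66deg) = 0.9135
v'_2 = v2*cos(theta) - v3*sin(theta) = -1*0.4067 - 1*0.9135 = -1.32
v'_3 = v2*sin(theta) + v3*cos(theta) = -1*0.9135 + 1*0.4067 = -0.51
v' = -5.00*e1 - 1.32*e2 - 0.51*e3


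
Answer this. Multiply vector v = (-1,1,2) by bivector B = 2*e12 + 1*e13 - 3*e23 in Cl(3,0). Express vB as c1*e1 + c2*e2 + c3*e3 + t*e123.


vB has grade-1 (vector) and grade-3 (trivector) parts: vB = (v _| B) + (v ^ B).
Vector part <vB>_1:
  e1: -v2*b12 - v3*b13 = -(1)*(2) - (2)*(1) = -4
  e2: v1*b12 - v3*b23 = (-1)*(2) - (2)*(-3) = 4
  e3: v1*b13 + v2*b23 = (-1)*(1) + (1)*(-3) = -4
Trivector part <vB>_3:
  e123: v1*b23 - v2*b13 + v3*b12 = (-1)*(-3) - (1)*(1) + (2)*(2) = 6
vB = -4*e1 + 4*e2 - 4*e3 + 6*e123


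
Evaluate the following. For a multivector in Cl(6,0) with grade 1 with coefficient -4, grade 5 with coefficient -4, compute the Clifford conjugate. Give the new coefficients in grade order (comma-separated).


Clifford conjugate sign for grade k: (-1)^(k(k+1)/2)
Grade 1: (-1)^(1*2/2) = (-1)^1 = -1, coeff -4 -> 4
Grade 5: (-1)^(5*6/2) = (-1)^15 = -1, coeff -4 -> 4
Conjugated coefficients: 4, 4


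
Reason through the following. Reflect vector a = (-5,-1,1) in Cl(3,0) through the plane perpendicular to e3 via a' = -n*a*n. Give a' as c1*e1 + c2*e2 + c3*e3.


Reflection formula: a' = -n*a*n, with n = e3 (unit vector, n^2 = 1).
For reflection through hyperplane perp to e3:
The component along e3 flips sign, others stay.
a = (-5, -1, 1)
a' = (-5, -1, -1)
a' = -5*e1 - 1*e2 - 1*e3


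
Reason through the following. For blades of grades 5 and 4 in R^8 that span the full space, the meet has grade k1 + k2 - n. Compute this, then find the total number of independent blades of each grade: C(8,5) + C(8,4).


Meet grade = grade(A) + grade(B) - n
= 5 + 4 - 8 = 1
C(8,5) = 56
C(8,4) = 70
dim_A + dim_B = 56 + 70 = 126


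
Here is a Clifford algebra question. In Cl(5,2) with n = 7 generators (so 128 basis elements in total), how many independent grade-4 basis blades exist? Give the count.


Number of grade-k basis blades in Cl(p,q) with n = p + q is C(n, k).
n = 5 + 2 = 7
C(7, 4) = 7! / (4! * 3!)
= 5040 / (24 * 6)
= 35


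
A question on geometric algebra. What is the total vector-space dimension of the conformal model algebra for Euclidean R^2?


The conformal model of R^2 uses Cl(3,1): the 2 Euclidean generators plus two extra orthogonal generators e+ (e+^2 = +1) and e- (e-^2 = -1), from which the null vectors e0, einf are built.
Number of generators m = 2 + 2 = 4.
dim Cl(p,q) = 2^m = 2^4 = 16


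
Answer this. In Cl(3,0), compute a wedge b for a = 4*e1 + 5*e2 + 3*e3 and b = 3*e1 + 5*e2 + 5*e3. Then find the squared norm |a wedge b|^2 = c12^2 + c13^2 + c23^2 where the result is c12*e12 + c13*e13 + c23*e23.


a wedge b = (a1*b2 - a2*b1)*e12 + (a1*b3 - a3*b1)*e13 + (a2*b3 - a3*b2)*e23
e12 coeff: 4*5 - 5*3 = 20 - 15 = 5
e13 coeff: 4*5 - 3*3 = 20 - 9 = 11
e23 coeff: 5*5 - 3*5 = 25 - 15 = 10
|a wedge b|^2 = 5^2 + 11^2 + 10^2
= 25 + 121 + 100
= 246


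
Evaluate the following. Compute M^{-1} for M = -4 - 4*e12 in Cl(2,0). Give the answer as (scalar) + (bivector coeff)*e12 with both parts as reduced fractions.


M = -4 - 4*e12, where e12^2 = -1.
Since M commutes with its reverse ~M = a - b*e12, M * ~M = a^2 - b^2*e12^2 = a^2 + b^2.
So M^{-1} = ~M / (a^2 + b^2) = (a - b*e12)/(a^2 + b^2).
a^2 + b^2 = 16 + 16 = 32
Scalar part = -4/32 = -1/8
Bivector coeff = 4/32 = 1/8
M^{-1} = -1/8 + 1/8*e12


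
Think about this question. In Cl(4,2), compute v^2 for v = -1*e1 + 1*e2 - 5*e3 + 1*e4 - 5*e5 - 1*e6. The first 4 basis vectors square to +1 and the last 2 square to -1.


v^2 = sum of c_i^2 * e_i^2
Positive signature terms (e_i^2 = +1): (-1)^2 + 1^2 + (-5)^2 + 1^2 = 28
Negative signature terms (e_j^2 = -1): (-5)^2 + (-1)^2 = 26
v^2 = 28 - 26 = 2


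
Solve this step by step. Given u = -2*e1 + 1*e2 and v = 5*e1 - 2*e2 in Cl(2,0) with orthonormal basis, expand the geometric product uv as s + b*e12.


Expand: (-2*e1 + 1*e2)(5*e1 - 2*e2)
= (-2)*5*e1e1 + (-2)*(-2)*e1e2 + 1*5*e2e1 + 1*(-2)*e2e2
Using e1^2 = e2^2 = 1, e2e1 = -e1e2:
Scalar part s = (-2)*5 + 1*(-2) = -10 + (-2) = -12
Bivector part b = (-2)*(-2) - 1*5 = 4 - 5 = -1
uv = -12 - 1*e12


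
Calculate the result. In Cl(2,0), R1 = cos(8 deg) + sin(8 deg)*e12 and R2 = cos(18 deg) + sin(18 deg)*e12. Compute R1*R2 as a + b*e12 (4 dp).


Same-plane rotors commute and their half-angles add:
R1*R2 = cos(a1 + a2) + sin(a1 + a2)*e12.
a1 + a2 = 8 + 18 = 26 deg
cos(26 deg) = 0.8988
sin(26 deg) = 0.4384
R1*R2 = 0.8988 + 0.4384*e12


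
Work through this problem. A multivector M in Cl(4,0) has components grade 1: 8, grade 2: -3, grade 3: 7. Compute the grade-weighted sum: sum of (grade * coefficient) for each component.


Grade-weighted sum = sum of grade_k * coefficient_k
1*8 = 8
2*(-3) = -6
3*7 = 21
Total = 8 + (-6) + 21 = 23


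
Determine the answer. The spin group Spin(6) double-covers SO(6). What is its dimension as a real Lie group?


Spin(n) double-covers SO(n); both have Lie algebra so(n) of dimension n(n-1)/2.
n = 6
n(n-1) = 6 * 5 = 30
dim Spin(6) = 30/2 = 15


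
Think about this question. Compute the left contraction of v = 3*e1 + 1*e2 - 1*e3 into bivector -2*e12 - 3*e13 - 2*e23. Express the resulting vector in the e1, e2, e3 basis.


Left contraction v _| B = <vB>_1 (grade-1 part of the geometric product vB).
Using e1_|e12 = e2, e2_|e12 = -e1, e1_|e13 = e3, e3_|e13 = -e1, e2_|e23 = e3, e3_|e23 = -e2:
e1 coeff: -v2*b12 - v3*b13 = -(1)*(-2) - (-1)*(-3) = -1
e2 coeff: v1*b12 - v3*b23 = (3)*(-2) - (-1)*(-2) = -8
e3 coeff: v1*b13 + v2*b23 = (3)*(-3) + (1)*(-2) = -11
v _| B = -1*e1 - 8*e2 - 11*e3


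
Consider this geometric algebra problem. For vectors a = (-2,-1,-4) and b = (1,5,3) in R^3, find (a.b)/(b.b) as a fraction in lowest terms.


Projection coefficient = (a . b) / (b . b)
a . b = (-2)*1 + (-1)*5 + (-4)*3
= -2 + (-5) + (-12) = -19
b . b = 1^2 + 5^2 + 3^2
= 1 + 25 + 9 = 35
Coefficient = -19/35
In lowest terms: -19/35


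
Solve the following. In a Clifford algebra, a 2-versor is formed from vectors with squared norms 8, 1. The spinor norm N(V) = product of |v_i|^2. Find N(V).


Spinor norm N(V) = |v1|^2 * |v2|^2 * ... * |v2|^2
= 8 * 1
Running product: 8, 8
N(V) = 8


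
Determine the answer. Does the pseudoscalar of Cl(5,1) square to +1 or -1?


The pseudoscalar I = e1...e_n (product of all n generators) of Cl(p,q) satisfies I^2 = (-1)^(q + n(n-1)/2).
p = 5, q = 1, n = p + q = 6
n(n-1)/2 = 6 * 5 / 2 = 15
Exponent = q + n(n-1)/2 = 1 + 15 = 16
I^2 = (-1)^16 = +1


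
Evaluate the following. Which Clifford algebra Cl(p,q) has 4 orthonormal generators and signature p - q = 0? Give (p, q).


We need p + q = 4 and p - q = 0.
Adding: 2p = 4 + 0 = 4, so p = 2.
Then q = 4 - 2 = 2.
(p, q) = (2, 2)


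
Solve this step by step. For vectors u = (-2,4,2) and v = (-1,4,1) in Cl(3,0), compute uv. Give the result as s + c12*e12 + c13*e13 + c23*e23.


In Cl(3,0): e_i^2 = 1, e_ie_j = -e_je_i for i != j.
Scalar part = u . v = (-2)*(-1) + 4*4 + 2*1
= 2 + 16 + 2 = 20
e12 coeff = (-2)*4 - 4*(-1) = -8 - (-4) = -4
e13 coeff = (-2)*1 - 2*(-1) = -2 - (-2) = 0
e23 coeff = 4*1 - 2*4 = 4 - 8 = -4
uv = 20 - 4*e12 + 0*e13 - 4*e23


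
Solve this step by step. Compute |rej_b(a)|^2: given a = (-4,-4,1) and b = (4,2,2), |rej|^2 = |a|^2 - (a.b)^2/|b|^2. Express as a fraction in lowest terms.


|a|^2 = (-4)^2 + (-4)^2 + 1^2 = 33
|b|^2 = 4^2 + 2^2 + 2^2 = 24
a . b = (-4)*4 + (-4)*2 + 1*2 = -22
(a.b)^2 = (-22)^2 = 484
|rej|^2 = 33 - 484/24
= (792 - 484)/24
= 308/24
In lowest terms: 77/6
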